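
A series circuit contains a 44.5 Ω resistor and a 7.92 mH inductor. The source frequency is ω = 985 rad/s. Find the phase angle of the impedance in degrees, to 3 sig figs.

X_L = ωL = 7.80 Ω
Z = 44.5 + j7.80 Ω
|Z| = √(44.5² + 7.80²) = 45.2 Ω
∠Z = arctan(7.80/44.5) = 9.94°

9.94°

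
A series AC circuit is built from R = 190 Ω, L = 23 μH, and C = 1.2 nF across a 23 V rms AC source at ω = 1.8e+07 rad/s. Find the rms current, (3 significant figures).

X_L = ωL = 414 Ω
X_C = 1/(ωC) = 46.3 Ω
Net reactance X = X_L − X_C = 368 Ω
Z = 190 + j368 Ω
|Z| = √(190² + 368²) = 414 Ω
I = V/|Z| = 23/414 = 55.6 mA

55.6 mA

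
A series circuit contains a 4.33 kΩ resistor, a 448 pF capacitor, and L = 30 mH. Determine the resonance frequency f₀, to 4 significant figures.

43.41 kHz

ω₀ = 1/√(LC) = 1/√(0.03 × 4.48e-10) = 272800 rad/s
f₀ = ω₀/(2π) = 43.41 kHz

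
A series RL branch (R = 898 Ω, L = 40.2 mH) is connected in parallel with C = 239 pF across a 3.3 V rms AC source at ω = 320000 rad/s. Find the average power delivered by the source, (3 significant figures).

X_L = ωL = 12900 Ω
X_C = 1/(ωC) = 13100 Ω
Branch 1 (R+jX_L): Z₁ = 898 + j12900 Ω, |Z₁| = 12900 Ω
Branch 2 (−jX_C): Z₂ = −j13100 Ω
Parallel: Z = Z₁Z₂/(Z₁+Z₂), |Z| = 183000 Ω, ∠Z = 9.25°
I = V/|Z| = 18.1 μA
P = VI cos φ = 3.3 × 1.81e-05 × cos(9.25°) = 58.8 μW

58.8 μW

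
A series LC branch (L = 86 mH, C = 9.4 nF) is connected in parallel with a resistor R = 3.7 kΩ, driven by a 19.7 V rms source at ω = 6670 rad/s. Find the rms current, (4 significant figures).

5.476 mA

X_L = ωL = 573.6 Ω
X_C = 1/(ωC) = 15950 Ω
Branch 1: Z₁ = R = 3700 Ω
Branch 2 (series LC): Z₂ = j(X_L − X_C) = −j15380 Ω
Parallel: Z = Z₁Z₂/(Z₁+Z₂), |Z| = 3597 Ω, ∠Z = -13.53°
I = V/|Z| = 19.7/3597 = 5.476 mA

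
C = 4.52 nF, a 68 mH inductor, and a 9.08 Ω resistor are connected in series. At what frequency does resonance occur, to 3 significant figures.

ω₀ = 1/√(LC) = 1/√(0.068 × 4.52e-09) = 57040 rad/s
f₀ = ω₀/(2π) = 9.08 kHz

9.08 kHz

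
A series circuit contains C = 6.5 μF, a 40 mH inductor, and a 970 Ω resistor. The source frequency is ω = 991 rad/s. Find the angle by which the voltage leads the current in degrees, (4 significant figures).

-6.796°

X_L = ωL = 39.64 Ω
X_C = 1/(ωC) = 155.2 Ω
Net reactance X = X_L − X_C = -115.6 Ω
Z = 970.0 − j115.6 Ω
|Z| = √(970.0² + 115.6²) = 976.9 Ω
∠Z = arctan(-115.6/970.0) = -6.796°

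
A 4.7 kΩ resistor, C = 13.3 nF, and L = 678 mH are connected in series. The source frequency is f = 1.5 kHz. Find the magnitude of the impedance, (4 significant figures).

4961 Ω

ω = 2πf = 9425 rad/s
X_L = ωL = 6390 Ω
X_C = 1/(ωC) = 7978 Ω
Net reactance X = X_L − X_C = -1588 Ω
Z = 4700 − j1588 Ω
|Z| = √(4700² + 1588²) = 4961 Ω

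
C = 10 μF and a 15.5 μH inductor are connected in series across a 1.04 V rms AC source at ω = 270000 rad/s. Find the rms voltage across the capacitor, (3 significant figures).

0.101 V

X_L = ωL = 4.19 Ω
X_C = 1/(ωC) = 0.370 Ω
Net reactance X = X_L − X_C = 3.81 Ω
Z = j3.81 Ω
|Z| = √(0² + 3.81²) = 3.81 Ω
I = V/|Z| = 273 mA
V_C = I·|Z_C| = 0.273 × 0.370 = 0.101 V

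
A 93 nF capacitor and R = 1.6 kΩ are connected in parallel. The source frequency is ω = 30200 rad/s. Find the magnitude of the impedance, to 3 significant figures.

X_C = 1/(ωC) = 356 Ω
Parallel: admittances add. Y = 1/R + jωC
Y = (0.000625 + j0.00281) S
|Y| = 0.00288 S → |Z| = 1/|Y| = 348 Ω, ∠Z = −∠Y = -77.5°

348 Ω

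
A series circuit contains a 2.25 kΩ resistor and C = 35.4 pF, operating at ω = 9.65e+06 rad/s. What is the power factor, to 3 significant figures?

X_C = 1/(ωC) = 2930 Ω
Z = 2250 − j2930 Ω
|Z| = √(2250² + 2930²) = 3690 Ω
∠Z = arctan(-2930/2250) = -52.5°
cos φ = cos(-52.5°) = 0.609

0.609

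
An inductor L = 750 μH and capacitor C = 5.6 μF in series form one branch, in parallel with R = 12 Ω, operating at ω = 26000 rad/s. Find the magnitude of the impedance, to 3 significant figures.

X_L = ωL = 19.5 Ω
X_C = 1/(ωC) = 6.87 Ω
Branch 1: Z₁ = R = 12.0 Ω
Branch 2 (series LC): Z₂ = j(X_L − X_C) = j12.6 Ω
Parallel: Z = Z₁Z₂/(Z₁+Z₂), |Z| = 8.70 Ω, ∠Z = 43.5°

8.70 Ω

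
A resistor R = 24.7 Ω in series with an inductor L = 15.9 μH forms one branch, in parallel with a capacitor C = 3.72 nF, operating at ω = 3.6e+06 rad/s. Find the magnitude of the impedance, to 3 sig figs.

154 Ω

X_L = ωL = 57.2 Ω
X_C = 1/(ωC) = 74.7 Ω
Branch 1 (R+jX_L): Z₁ = 24.7 + j57.2 Ω, |Z₁| = 62.3 Ω
Branch 2 (−jX_C): Z₂ = −j74.7 Ω
Parallel: Z = Z₁Z₂/(Z₁+Z₂), |Z| = 154 Ω, ∠Z = 11.9°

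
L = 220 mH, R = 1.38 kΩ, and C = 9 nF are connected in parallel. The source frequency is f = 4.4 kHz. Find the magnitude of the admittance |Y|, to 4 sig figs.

ω = 2πf = 27650 rad/s
X_L = ωL = 6082 Ω
X_C = 1/(ωC) = 4019 Ω
Parallel: admittances add. Y = 1/R + 1/(jωL) + jωC
Y = (0.0007246 + j8.44e-05) S
|Y| = 0.0007295 S → |Z| = 1/|Y| = 1371 Ω, ∠Z = −∠Y = -6.643°

729.5 μS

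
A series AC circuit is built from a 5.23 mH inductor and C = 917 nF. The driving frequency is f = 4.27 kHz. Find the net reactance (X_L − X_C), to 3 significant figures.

99.7 Ω

ω = 2πf = 26830 rad/s
X_L = ωL = 140 Ω
X_C = 1/(ωC) = 40.6 Ω
X = 140 − 40.6 = 99.7 Ω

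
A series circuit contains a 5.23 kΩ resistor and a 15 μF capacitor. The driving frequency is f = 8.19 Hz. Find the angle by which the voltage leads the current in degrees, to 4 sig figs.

-13.91°

ω = 2πf = 51.46 rad/s
X_C = 1/(ωC) = 1296 Ω
Z = 5230 − j1296 Ω
|Z| = √(5230² + 1296²) = 5388 Ω
∠Z = arctan(-1296/5230) = -13.91°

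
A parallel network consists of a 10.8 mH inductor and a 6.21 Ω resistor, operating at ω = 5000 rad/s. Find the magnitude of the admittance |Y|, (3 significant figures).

162 mS

X_L = ωL = 54.0 Ω
Parallel: admittances add. Y = 1/R + 1/(jωL)
Y = (0.161 − j0.0185) S
|Y| = 0.162 S → |Z| = 1/|Y| = 6.17 Ω, ∠Z = −∠Y = 6.56°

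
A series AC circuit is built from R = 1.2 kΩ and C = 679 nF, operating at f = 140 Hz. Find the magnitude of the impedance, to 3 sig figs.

ω = 2πf = 879.6 rad/s
X_C = 1/(ωC) = 1670 Ω
Z = 1200 − j1670 Ω
|Z| = √(1200² + 1670²) = 2060 Ω

2060 Ω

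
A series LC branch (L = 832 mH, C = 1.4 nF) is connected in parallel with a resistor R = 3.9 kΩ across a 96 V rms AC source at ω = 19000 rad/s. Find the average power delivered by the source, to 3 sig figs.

X_L = ωL = 15800 Ω
X_C = 1/(ωC) = 37600 Ω
Branch 1: Z₁ = R = 3900 Ω
Branch 2 (series LC): Z₂ = j(X_L − X_C) = −j21800 Ω
Parallel: Z = Z₁Z₂/(Z₁+Z₂), |Z| = 3840 Ω, ∠Z = -10.1°
I = V/|Z| = 25.0 mA
P = VI cos φ = 96 × 0.0250 × cos(-10.1°) = 2.36 W

2.36 W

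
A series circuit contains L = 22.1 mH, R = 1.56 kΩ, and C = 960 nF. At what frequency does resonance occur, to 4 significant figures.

1.093 kHz

ω₀ = 1/√(LC) = 1/√(0.0221 × 9.6e-07) = 6865 rad/s
f₀ = ω₀/(2π) = 1.093 kHz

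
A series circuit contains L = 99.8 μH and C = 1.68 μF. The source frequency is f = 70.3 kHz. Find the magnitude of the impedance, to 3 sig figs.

42.7 Ω

ω = 2πf = 441700 rad/s
X_L = ωL = 44.1 Ω
X_C = 1/(ωC) = 1.35 Ω
Net reactance X = X_L − X_C = 42.7 Ω
Z = j42.7 Ω
|Z| = √(0² + 42.7²) = 42.7 Ω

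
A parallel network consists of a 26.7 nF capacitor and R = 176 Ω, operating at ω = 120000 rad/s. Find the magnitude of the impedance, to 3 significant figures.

153 Ω

X_C = 1/(ωC) = 312 Ω
Parallel: admittances add. Y = 1/R + jωC
Y = (0.00568 + j0.00320) S
|Y| = 0.00652 S → |Z| = 1/|Y| = 153 Ω, ∠Z = −∠Y = -29.4°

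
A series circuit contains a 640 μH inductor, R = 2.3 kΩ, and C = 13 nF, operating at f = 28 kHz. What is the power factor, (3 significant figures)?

0.990

ω = 2πf = 175900 rad/s
X_L = ωL = 113 Ω
X_C = 1/(ωC) = 437 Ω
Net reactance X = X_L − X_C = -325 Ω
Z = 2300 − j325 Ω
|Z| = √(2300² + 325²) = 2320 Ω
∠Z = arctan(-325/2300) = -8.03°
cos φ = cos(-8.03°) = 0.990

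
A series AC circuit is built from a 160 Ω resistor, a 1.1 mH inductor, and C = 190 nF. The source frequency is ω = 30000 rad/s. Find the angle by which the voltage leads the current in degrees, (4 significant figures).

X_L = ωL = 33.00 Ω
X_C = 1/(ωC) = 175.4 Ω
Net reactance X = X_L − X_C = -142.4 Ω
Z = 160.0 − j142.4 Ω
|Z| = √(160.0² + 142.4²) = 214.2 Ω
∠Z = arctan(-142.4/160.0) = -41.68°

-41.68°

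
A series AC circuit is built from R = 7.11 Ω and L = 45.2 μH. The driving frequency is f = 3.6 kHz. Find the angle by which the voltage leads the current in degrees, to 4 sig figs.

ω = 2πf = 22620 rad/s
X_L = ωL = 1.022 Ω
Z = 7.110 + j1.022 Ω
|Z| = √(7.110² + 1.022²) = 7.183 Ω
∠Z = arctan(1.022/7.110) = 8.183°

8.183°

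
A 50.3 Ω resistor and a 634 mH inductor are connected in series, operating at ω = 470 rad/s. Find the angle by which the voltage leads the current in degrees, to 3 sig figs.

80.4°

X_L = ωL = 298 Ω
Z = 50.3 + j298 Ω
|Z| = √(50.3² + 298²) = 302 Ω
∠Z = arctan(298/50.3) = 80.4°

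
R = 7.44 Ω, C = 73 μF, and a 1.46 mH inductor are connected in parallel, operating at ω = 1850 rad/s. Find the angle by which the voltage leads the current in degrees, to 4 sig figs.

X_L = ωL = 2.701 Ω
X_C = 1/(ωC) = 7.405 Ω
Parallel: admittances add. Y = 1/R + 1/(jωL) + jωC
Y = (0.1344 − j0.2352) S
|Y| = 0.2709 S → |Z| = 1/|Y| = 3.692 Ω, ∠Z = −∠Y = 60.25°

60.25°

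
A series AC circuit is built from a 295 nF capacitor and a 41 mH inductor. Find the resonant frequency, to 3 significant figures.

ω₀ = 1/√(LC) = 1/√(0.041 × 2.95e-07) = 9093 rad/s
f₀ = ω₀/(2π) = 1.45 kHz

1.45 kHz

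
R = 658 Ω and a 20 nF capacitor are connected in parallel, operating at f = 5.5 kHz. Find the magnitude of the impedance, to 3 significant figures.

599 Ω

ω = 2πf = 34560 rad/s
X_C = 1/(ωC) = 1450 Ω
Parallel: admittances add. Y = 1/R + jωC
Y = (0.00152 + j0.000691) S
|Y| = 0.00167 S → |Z| = 1/|Y| = 599 Ω, ∠Z = −∠Y = -24.5°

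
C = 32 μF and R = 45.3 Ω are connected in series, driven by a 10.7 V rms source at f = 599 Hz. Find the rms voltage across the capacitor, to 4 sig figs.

1.929 V

ω = 2πf = 3764 rad/s
X_C = 1/(ωC) = 8.303 Ω
Z = 45.30 − j8.303 Ω
|Z| = √(45.30² + 8.303²) = 46.05 Ω
I = V/|Z| = 232.3 mA
V_C = I·|Z_C| = 0.2323 × 8.303 = 1.929 V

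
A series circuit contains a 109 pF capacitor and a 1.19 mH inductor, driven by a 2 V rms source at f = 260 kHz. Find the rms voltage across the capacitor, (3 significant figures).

ω = 2πf = 1.634e+06 rad/s
X_L = ωL = 1940 Ω
X_C = 1/(ωC) = 5620 Ω
Net reactance X = X_L − X_C = -3670 Ω
Z = − j3670 Ω
|Z| = √(0² + 3670²) = 3670 Ω
I = V/|Z| = 545 μA
V_C = I·|Z_C| = 0.000545 × 5620 = 3.06 V

3.06 V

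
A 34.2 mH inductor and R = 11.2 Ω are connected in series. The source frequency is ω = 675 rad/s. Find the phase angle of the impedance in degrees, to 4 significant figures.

64.12°

X_L = ωL = 23.09 Ω
Z = 11.20 + j23.09 Ω
|Z| = √(11.20² + 23.09²) = 25.66 Ω
∠Z = arctan(23.09/11.20) = 64.12°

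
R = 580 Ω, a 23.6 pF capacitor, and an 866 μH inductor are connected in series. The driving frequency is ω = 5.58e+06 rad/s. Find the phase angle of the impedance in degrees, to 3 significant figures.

X_L = ωL = 4830 Ω
X_C = 1/(ωC) = 7590 Ω
Net reactance X = X_L − X_C = -2760 Ω
Z = 580 − j2760 Ω
|Z| = √(580² + 2760²) = 2820 Ω
∠Z = arctan(-2760/580) = -78.1°

-78.1°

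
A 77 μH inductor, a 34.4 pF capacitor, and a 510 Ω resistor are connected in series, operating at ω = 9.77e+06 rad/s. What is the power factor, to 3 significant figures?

X_L = ωL = 752 Ω
X_C = 1/(ωC) = 2980 Ω
Net reactance X = X_L − X_C = -2220 Ω
Z = 510 − j2220 Ω
|Z| = √(510² + 2220²) = 2280 Ω
∠Z = arctan(-2220/510) = -77.1°
cos φ = cos(-77.1°) = 0.224

0.224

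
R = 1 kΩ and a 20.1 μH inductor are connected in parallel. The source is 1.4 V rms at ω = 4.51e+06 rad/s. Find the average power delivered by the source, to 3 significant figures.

1.96 mW

X_L = ωL = 90.7 Ω
Parallel: admittances add. Y = 1/R + 1/(jωL)
Y = (0.00100 − j0.0110) S
|Y| = 0.0111 S → |Z| = 1/|Y| = 90.3 Ω, ∠Z = −∠Y = 84.8°
I = V/|Z| = 15.5 mA
P = VI cos φ = 1.4 × 0.0155 × cos(84.8°) = 1.96 mW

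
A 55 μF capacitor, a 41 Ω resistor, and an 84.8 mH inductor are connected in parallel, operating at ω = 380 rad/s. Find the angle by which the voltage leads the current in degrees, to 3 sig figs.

X_L = ωL = 32.2 Ω
X_C = 1/(ωC) = 47.8 Ω
Parallel: admittances add. Y = 1/R + 1/(jωL) + jωC
Y = (0.0244 − j0.0101) S
|Y| = 0.0264 S → |Z| = 1/|Y| = 37.9 Ω, ∠Z = −∠Y = 22.6°

22.6°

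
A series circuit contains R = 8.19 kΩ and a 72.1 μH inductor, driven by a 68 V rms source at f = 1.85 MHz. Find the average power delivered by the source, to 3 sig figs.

559 mW

ω = 2πf = 1.162e+07 rad/s
X_L = ωL = 838 Ω
Z = 8190 + j838 Ω
|Z| = √(8190² + 838²) = 8230 Ω
∠Z = arctan(838/8190) = 5.84°
I = V/|Z| = 8.26 mA
P = VI cos φ = 68 × 0.00826 × cos(5.84°) = 559 mW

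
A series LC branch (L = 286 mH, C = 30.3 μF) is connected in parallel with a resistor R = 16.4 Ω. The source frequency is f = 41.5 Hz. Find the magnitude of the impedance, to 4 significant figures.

ω = 2πf = 260.8 rad/s
X_L = ωL = 74.58 Ω
X_C = 1/(ωC) = 126.6 Ω
Branch 1: Z₁ = R = 16.40 Ω
Branch 2 (series LC): Z₂ = j(X_L − X_C) = −j51.99 Ω
Parallel: Z = Z₁Z₂/(Z₁+Z₂), |Z| = 15.64 Ω, ∠Z = -17.51°

15.64 Ω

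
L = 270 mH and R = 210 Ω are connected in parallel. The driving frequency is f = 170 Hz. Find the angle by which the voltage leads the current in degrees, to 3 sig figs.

36.1°

ω = 2πf = 1068 rad/s
X_L = ωL = 288 Ω
Parallel: admittances add. Y = 1/R + 1/(jωL)
Y = (0.00476 − j0.00347) S
|Y| = 0.00589 S → |Z| = 1/|Y| = 170 Ω, ∠Z = −∠Y = 36.1°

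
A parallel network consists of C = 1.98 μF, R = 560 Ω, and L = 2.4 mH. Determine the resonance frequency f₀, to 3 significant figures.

2.31 kHz

ω₀ = 1/√(LC) = 1/√(0.0024 × 1.98e-06) = 14510 rad/s
f₀ = ω₀/(2π) = 2.31 kHz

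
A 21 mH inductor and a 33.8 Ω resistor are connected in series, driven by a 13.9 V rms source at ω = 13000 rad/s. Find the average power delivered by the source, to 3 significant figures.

86.3 mW

X_L = ωL = 273 Ω
Z = 33.8 + j273 Ω
|Z| = √(33.8² + 273²) = 275 Ω
∠Z = arctan(273/33.8) = 82.9°
I = V/|Z| = 50.5 mA
P = VI cos φ = 13.9 × 0.0505 × cos(82.9°) = 86.3 mW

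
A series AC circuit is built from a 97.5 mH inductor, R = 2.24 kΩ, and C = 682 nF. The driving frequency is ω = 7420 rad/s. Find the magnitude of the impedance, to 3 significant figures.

X_L = ωL = 723 Ω
X_C = 1/(ωC) = 198 Ω
Net reactance X = X_L − X_C = 526 Ω
Z = 2240 + j526 Ω
|Z| = √(2240² + 526²) = 2300 Ω

2300 Ω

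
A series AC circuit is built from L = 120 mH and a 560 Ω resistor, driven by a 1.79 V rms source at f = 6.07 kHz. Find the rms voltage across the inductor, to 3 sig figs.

1.78 V

ω = 2πf = 38140 rad/s
X_L = ωL = 4580 Ω
Z = 560 + j4580 Ω
|Z| = √(560² + 4580²) = 4610 Ω
I = V/|Z| = 388 μA
V_L = I·|Z_L| = 0.000388 × 4580 = 1.78 V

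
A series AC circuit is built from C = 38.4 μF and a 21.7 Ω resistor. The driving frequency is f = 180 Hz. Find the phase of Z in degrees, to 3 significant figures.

-46.7°

ω = 2πf = 1131 rad/s
X_C = 1/(ωC) = 23.0 Ω
Z = 21.7 − j23.0 Ω
|Z| = √(21.7² + 23.0²) = 31.6 Ω
∠Z = arctan(-23.0/21.7) = -46.7°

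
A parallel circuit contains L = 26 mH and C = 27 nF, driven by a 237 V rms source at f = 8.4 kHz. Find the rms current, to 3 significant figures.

165 mA

ω = 2πf = 52780 rad/s
X_L = ωL = 1370 Ω
X_C = 1/(ωC) = 702 Ω
Parallel: admittances add. Y = 1/(jωL) + jωC
Y = (0 + j0.000696) S
|Y| = 0.000696 S → |Z| = 1/|Y| = 1440 Ω, ∠Z = −∠Y = -90.0°
I = V/|Z| = 237/1440 = 165 mA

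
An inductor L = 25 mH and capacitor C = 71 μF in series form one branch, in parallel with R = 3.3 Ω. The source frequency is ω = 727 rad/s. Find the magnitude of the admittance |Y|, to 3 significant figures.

888 mS

X_L = ωL = 18.2 Ω
X_C = 1/(ωC) = 19.4 Ω
Branch 1: Z₁ = R = 3.30 Ω
Branch 2 (series LC): Z₂ = j(X_L − X_C) = −j1.20 Ω
Parallel: Z = Z₁Z₂/(Z₁+Z₂), |Z| = 1.13 Ω, ∠Z = -70.0°
|Y| = 1/|Z| = 888 mS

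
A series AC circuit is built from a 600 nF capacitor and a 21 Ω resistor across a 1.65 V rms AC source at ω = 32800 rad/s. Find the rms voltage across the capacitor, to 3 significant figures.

X_C = 1/(ωC) = 50.8 Ω
Z = 21.0 − j50.8 Ω
|Z| = √(21.0² + 50.8²) = 55.0 Ω
I = V/|Z| = 30.0 mA
V_C = I·|Z_C| = 0.0300 × 50.8 = 1.52 V

1.52 V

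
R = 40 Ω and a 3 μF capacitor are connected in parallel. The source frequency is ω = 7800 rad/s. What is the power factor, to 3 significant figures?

X_C = 1/(ωC) = 42.7 Ω
Parallel: admittances add. Y = 1/R + jωC
Y = (0.0250 + j0.0234) S
|Y| = 0.0342 S → |Z| = 1/|Y| = 29.2 Ω, ∠Z = −∠Y = -43.1°
cos φ = cos(-43.1°) = 0.730

0.730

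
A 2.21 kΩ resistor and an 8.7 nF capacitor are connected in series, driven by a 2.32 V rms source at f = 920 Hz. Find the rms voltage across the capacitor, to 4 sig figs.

2.306 V

ω = 2πf = 5781 rad/s
X_C = 1/(ωC) = 19880 Ω
Z = 2210 − j19880 Ω
|Z| = √(2210² + 19880²) = 20010 Ω
I = V/|Z| = 116.0 μA
V_C = I·|Z_C| = 0.0001160 × 19880 = 2.306 V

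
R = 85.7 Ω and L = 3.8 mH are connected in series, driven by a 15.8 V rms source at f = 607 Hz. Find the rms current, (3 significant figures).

182 mA

ω = 2πf = 3814 rad/s
X_L = ωL = 14.5 Ω
Z = 85.7 + j14.5 Ω
|Z| = √(85.7² + 14.5²) = 86.9 Ω
I = V/|Z| = 15.8/86.9 = 182 mA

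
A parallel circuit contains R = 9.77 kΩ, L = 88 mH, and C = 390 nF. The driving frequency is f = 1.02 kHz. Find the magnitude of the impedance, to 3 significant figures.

1360 Ω

ω = 2πf = 6409 rad/s
X_L = ωL = 564 Ω
X_C = 1/(ωC) = 400 Ω
Parallel: admittances add. Y = 1/R + 1/(jωL) + jωC
Y = (0.000102 + j0.000726) S
|Y| = 0.000734 S → |Z| = 1/|Y| = 1360 Ω, ∠Z = −∠Y = -82.0°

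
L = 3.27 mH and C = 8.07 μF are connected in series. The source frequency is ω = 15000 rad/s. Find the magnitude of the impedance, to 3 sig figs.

40.8 Ω

X_L = ωL = 49.0 Ω
X_C = 1/(ωC) = 8.26 Ω
Net reactance X = X_L − X_C = 40.8 Ω
Z = j40.8 Ω
|Z| = √(0² + 40.8²) = 40.8 Ω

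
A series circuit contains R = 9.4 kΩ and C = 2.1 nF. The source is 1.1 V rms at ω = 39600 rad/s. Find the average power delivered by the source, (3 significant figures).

X_C = 1/(ωC) = 12000 Ω
Z = 9400 − j12000 Ω
|Z| = √(9400² + 12000²) = 15300 Ω
∠Z = arctan(-12000/9400) = -52.0°
I = V/|Z| = 72.1 μA
P = VI cos φ = 1.1 × 7.21e-05 × cos(-52.0°) = 48.8 μW

48.8 μW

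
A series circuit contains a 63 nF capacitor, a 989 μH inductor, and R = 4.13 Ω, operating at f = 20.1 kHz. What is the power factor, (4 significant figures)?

0.9825

ω = 2πf = 126300 rad/s
X_L = ωL = 124.9 Ω
X_C = 1/(ωC) = 125.7 Ω
Net reactance X = X_L − X_C = -0.7822 Ω
Z = 4.130 − j0.7822 Ω
|Z| = √(4.130² + 0.7822²) = 4.203 Ω
∠Z = arctan(-0.7822/4.130) = -10.72°
cos φ = cos(-10.72°) = 0.9825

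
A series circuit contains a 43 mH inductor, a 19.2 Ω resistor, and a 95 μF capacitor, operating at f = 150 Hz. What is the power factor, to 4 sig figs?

ω = 2πf = 942.5 rad/s
X_L = ωL = 40.53 Ω
X_C = 1/(ωC) = 11.17 Ω
Net reactance X = X_L − X_C = 29.36 Ω
Z = 19.20 + j29.36 Ω
|Z| = √(19.20² + 29.36²) = 35.08 Ω
∠Z = arctan(29.36/19.20) = 56.82°
cos φ = cos(56.82°) = 0.5473

0.5473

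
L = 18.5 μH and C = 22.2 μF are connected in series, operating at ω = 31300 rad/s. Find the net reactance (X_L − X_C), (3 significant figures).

-0.860 Ω

X_L = ωL = 0.579 Ω
X_C = 1/(ωC) = 1.44 Ω
X = 0.579 − 1.44 = -0.860 Ω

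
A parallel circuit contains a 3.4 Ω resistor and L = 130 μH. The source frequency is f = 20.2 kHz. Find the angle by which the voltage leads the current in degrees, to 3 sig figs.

ω = 2πf = 126900 rad/s
X_L = ωL = 16.5 Ω
Parallel: admittances add. Y = 1/R + 1/(jωL)
Y = (0.294 − j0.0606) S
|Y| = 0.300 S → |Z| = 1/|Y| = 3.33 Ω, ∠Z = −∠Y = 11.6°

11.6°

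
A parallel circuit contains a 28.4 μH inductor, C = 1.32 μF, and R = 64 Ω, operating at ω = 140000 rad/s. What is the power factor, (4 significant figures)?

X_L = ωL = 3.976 Ω
X_C = 1/(ωC) = 5.411 Ω
Parallel: admittances add. Y = 1/R + 1/(jωL) + jωC
Y = (0.01562 − j0.06671) S
|Y| = 0.06851 S → |Z| = 1/|Y| = 14.60 Ω, ∠Z = −∠Y = 76.82°
cos φ = cos(76.82°) = 0.2281

0.2281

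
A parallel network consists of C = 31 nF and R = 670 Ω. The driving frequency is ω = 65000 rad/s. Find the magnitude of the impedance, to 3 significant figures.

X_C = 1/(ωC) = 496 Ω
Parallel: admittances add. Y = 1/R + jωC
Y = (0.00149 + j0.00201) S
|Y| = 0.00251 S → |Z| = 1/|Y| = 399 Ω, ∠Z = −∠Y = -53.5°

399 Ω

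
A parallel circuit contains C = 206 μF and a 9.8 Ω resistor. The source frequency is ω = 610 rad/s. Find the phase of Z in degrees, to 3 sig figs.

X_C = 1/(ωC) = 7.96 Ω
Parallel: admittances add. Y = 1/R + jωC
Y = (0.102 + j0.126) S
|Y| = 0.162 S → |Z| = 1/|Y| = 6.18 Ω, ∠Z = −∠Y = -50.9°

-50.9°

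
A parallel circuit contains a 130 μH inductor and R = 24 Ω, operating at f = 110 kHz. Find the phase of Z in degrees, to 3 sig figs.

15.0°

ω = 2πf = 691200 rad/s
X_L = ωL = 89.8 Ω
Parallel: admittances add. Y = 1/R + 1/(jωL)
Y = (0.0417 − j0.0111) S
|Y| = 0.0431 S → |Z| = 1/|Y| = 23.2 Ω, ∠Z = −∠Y = 15.0°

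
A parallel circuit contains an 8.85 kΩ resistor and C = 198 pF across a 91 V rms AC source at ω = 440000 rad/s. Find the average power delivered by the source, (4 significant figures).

935.7 mW

X_C = 1/(ωC) = 11480 Ω
Parallel: admittances add. Y = 1/R + jωC
Y = (0.0001130 + j8.712e-05) S
|Y| = 0.0001427 S → |Z| = 1/|Y| = 7009 Ω, ∠Z = −∠Y = -37.63°
I = V/|Z| = 12.98 mA
P = VI cos φ = 91 × 0.01298 × cos(-37.63°) = 935.7 mW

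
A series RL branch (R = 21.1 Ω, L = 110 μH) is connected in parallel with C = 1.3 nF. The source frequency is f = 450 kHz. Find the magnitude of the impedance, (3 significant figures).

1910 Ω

ω = 2πf = 2.827e+06 rad/s
X_L = ωL = 311 Ω
X_C = 1/(ωC) = 272 Ω
Branch 1 (R+jX_L): Z₁ = 21.1 + j311 Ω, |Z₁| = 312 Ω
Branch 2 (−jX_C): Z₂ = −j272 Ω
Parallel: Z = Z₁Z₂/(Z₁+Z₂), |Z| = 1910 Ω, ∠Z = -65.4°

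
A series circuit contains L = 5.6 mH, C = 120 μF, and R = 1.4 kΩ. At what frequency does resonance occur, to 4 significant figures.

ω₀ = 1/√(LC) = 1/√(0.0056 × 0.00012) = 1220 rad/s
f₀ = ω₀/(2π) = 194.1 Hz

194.1 Hz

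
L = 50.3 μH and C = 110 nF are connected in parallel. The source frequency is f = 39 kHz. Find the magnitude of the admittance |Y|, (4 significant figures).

54.18 mS

ω = 2πf = 245000 rad/s
X_L = ωL = 12.33 Ω
X_C = 1/(ωC) = 37.10 Ω
Parallel: admittances add. Y = 1/(jωL) + jωC
Y = (0 − j0.05418) S
|Y| = 0.05418 S → |Z| = 1/|Y| = 18.46 Ω, ∠Z = −∠Y = 90.00°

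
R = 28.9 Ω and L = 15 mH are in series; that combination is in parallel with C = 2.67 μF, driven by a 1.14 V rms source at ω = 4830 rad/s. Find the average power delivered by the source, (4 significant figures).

X_L = ωL = 72.45 Ω
X_C = 1/(ωC) = 77.54 Ω
Branch 1 (R+jX_L): Z₁ = 28.90 + j72.45 Ω, |Z₁| = 78.00 Ω
Branch 2 (−jX_C): Z₂ = −j77.54 Ω
Parallel: Z = Z₁Z₂/(Z₁+Z₂), |Z| = 206.1 Ω, ∠Z = -11.75°
I = V/|Z| = 5.531 mA
P = VI cos φ = 1.14 × 0.005531 × cos(-11.75°) = 6.173 mW

6.173 mW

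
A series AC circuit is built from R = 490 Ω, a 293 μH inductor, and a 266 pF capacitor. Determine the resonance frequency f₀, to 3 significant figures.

570 kHz

ω₀ = 1/√(LC) = 1/√(0.000293 × 2.66e-10) = 3.582e+06 rad/s
f₀ = ω₀/(2π) = 570 kHz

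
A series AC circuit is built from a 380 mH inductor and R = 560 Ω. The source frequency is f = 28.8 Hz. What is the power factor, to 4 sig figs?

ω = 2πf = 181.0 rad/s
X_L = ωL = 68.76 Ω
Z = 560.0 + j68.76 Ω
|Z| = √(560.0² + 68.76²) = 564.2 Ω
∠Z = arctan(68.76/560.0) = 7.000°
cos φ = cos(7.000°) = 0.9925

0.9925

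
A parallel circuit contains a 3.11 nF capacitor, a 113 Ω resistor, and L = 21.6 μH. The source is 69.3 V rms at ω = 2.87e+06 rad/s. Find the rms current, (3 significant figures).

X_L = ωL = 62.0 Ω
X_C = 1/(ωC) = 112 Ω
Parallel: admittances add. Y = 1/R + 1/(jωL) + jωC
Y = (0.00885 − j0.00721) S
|Y| = 0.0114 S → |Z| = 1/|Y| = 87.6 Ω, ∠Z = −∠Y = 39.2°
I = V/|Z| = 69.3/87.6 = 791 mA

791 mA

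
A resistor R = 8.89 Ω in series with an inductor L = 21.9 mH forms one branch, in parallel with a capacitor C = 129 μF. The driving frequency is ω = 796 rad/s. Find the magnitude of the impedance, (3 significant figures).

16.2 Ω

X_L = ωL = 17.4 Ω
X_C = 1/(ωC) = 9.74 Ω
Branch 1 (R+jX_L): Z₁ = 8.89 + j17.4 Ω, |Z₁| = 19.6 Ω
Branch 2 (−jX_C): Z₂ = −j9.74 Ω
Parallel: Z = Z₁Z₂/(Z₁+Z₂), |Z| = 16.2 Ω, ∠Z = -67.9°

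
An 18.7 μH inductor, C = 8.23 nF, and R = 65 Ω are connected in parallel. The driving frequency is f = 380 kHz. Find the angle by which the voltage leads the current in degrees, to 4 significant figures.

ω = 2πf = 2.388e+06 rad/s
X_L = ωL = 44.65 Ω
X_C = 1/(ωC) = 50.89 Ω
Parallel: admittances add. Y = 1/R + 1/(jωL) + jωC
Y = (0.01538 − j0.002747) S
|Y| = 0.01563 S → |Z| = 1/|Y| = 63.99 Ω, ∠Z = −∠Y = 10.12°

10.12°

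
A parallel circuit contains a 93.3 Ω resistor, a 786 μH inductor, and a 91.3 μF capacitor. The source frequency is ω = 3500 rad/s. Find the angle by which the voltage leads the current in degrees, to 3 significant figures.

76.3°

X_L = ωL = 2.75 Ω
X_C = 1/(ωC) = 3.13 Ω
Parallel: admittances add. Y = 1/R + 1/(jωL) + jωC
Y = (0.0107 − j0.0440) S
|Y| = 0.0452 S → |Z| = 1/|Y| = 22.1 Ω, ∠Z = −∠Y = 76.3°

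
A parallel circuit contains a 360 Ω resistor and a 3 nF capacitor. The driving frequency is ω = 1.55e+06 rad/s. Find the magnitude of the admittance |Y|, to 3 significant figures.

5.42 mS

X_C = 1/(ωC) = 215 Ω
Parallel: admittances add. Y = 1/R + jωC
Y = (0.00278 + j0.00465) S
|Y| = 0.00542 S → |Z| = 1/|Y| = 185 Ω, ∠Z = −∠Y = -59.1°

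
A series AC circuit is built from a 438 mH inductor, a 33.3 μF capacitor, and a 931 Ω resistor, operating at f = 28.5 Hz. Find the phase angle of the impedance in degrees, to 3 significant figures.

ω = 2πf = 179.1 rad/s
X_L = ωL = 78.4 Ω
X_C = 1/(ωC) = 168 Ω
Net reactance X = X_L − X_C = -89.3 Ω
Z = 931 − j89.3 Ω
|Z| = √(931² + 89.3²) = 935 Ω
∠Z = arctan(-89.3/931) = -5.48°

-5.48°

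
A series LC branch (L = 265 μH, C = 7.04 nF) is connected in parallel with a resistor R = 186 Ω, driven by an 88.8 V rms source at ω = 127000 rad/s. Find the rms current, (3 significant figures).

X_L = ωL = 33.7 Ω
X_C = 1/(ωC) = 1120 Ω
Branch 1: Z₁ = R = 186 Ω
Branch 2 (series LC): Z₂ = j(X_L − X_C) = −j1080 Ω
Parallel: Z = Z₁Z₂/(Z₁+Z₂), |Z| = 183 Ω, ∠Z = -9.73°
I = V/|Z| = 88.8/183 = 484 mA

484 mA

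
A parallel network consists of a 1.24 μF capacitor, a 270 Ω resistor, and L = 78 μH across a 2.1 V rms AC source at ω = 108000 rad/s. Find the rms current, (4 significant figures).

32.88 mA

X_L = ωL = 8.424 Ω
X_C = 1/(ωC) = 7.467 Ω
Parallel: admittances add. Y = 1/R + 1/(jωL) + jωC
Y = (0.003704 + j0.01521) S
|Y| = 0.01566 S → |Z| = 1/|Y| = 63.87 Ω, ∠Z = −∠Y = -76.32°
I = V/|Z| = 2.1/63.87 = 32.88 mA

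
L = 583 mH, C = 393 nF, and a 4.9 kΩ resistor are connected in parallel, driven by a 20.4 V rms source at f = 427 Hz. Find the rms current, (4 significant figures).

ω = 2πf = 2683 rad/s
X_L = ωL = 1564 Ω
X_C = 1/(ωC) = 948.4 Ω
Parallel: admittances add. Y = 1/R + 1/(jωL) + jωC
Y = (0.0002041 + j0.0004151) S
|Y| = 0.0004625 S → |Z| = 1/|Y| = 2162 Ω, ∠Z = −∠Y = -63.82°
I = V/|Z| = 20.4/2162 = 9.435 mA

9.435 mA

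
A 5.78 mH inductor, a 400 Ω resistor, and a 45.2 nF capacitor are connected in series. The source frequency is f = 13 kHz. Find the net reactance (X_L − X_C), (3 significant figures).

201 Ω

ω = 2πf = 81680 rad/s
X_L = ωL = 472 Ω
X_C = 1/(ωC) = 271 Ω
X = 472 − 271 = 201 Ω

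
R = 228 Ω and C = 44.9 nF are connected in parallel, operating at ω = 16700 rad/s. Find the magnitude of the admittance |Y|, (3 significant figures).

4.45 mS

X_C = 1/(ωC) = 1330 Ω
Parallel: admittances add. Y = 1/R + jωC
Y = (0.00439 + j0.000750) S
|Y| = 0.00445 S → |Z| = 1/|Y| = 225 Ω, ∠Z = −∠Y = -9.70°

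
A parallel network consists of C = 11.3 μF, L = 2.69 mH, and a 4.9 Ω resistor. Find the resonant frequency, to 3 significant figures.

913 Hz

ω₀ = 1/√(LC) = 1/√(0.00269 × 1.13e-05) = 5736 rad/s
f₀ = ω₀/(2π) = 913 Hz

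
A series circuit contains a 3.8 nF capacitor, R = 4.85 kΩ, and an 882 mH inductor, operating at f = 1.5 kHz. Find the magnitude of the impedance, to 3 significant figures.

ω = 2πf = 9425 rad/s
X_L = ωL = 8310 Ω
X_C = 1/(ωC) = 27900 Ω
Net reactance X = X_L − X_C = -19600 Ω
Z = 4850 − j19600 Ω
|Z| = √(4850² + 19600²) = 20200 Ω

20200 Ω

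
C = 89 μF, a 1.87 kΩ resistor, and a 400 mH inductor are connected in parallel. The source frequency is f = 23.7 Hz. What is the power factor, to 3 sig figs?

0.150

ω = 2πf = 148.9 rad/s
X_L = ωL = 59.6 Ω
X_C = 1/(ωC) = 75.5 Ω
Parallel: admittances add. Y = 1/R + 1/(jωL) + jωC
Y = (0.000535 − j0.00354) S
|Y| = 0.00358 S → |Z| = 1/|Y| = 280 Ω, ∠Z = −∠Y = 81.4°
cos φ = cos(81.4°) = 0.150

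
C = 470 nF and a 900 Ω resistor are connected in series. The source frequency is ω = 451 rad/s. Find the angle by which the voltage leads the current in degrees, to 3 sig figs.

X_C = 1/(ωC) = 4720 Ω
Z = 900 − j4720 Ω
|Z| = √(900² + 4720²) = 4800 Ω
∠Z = arctan(-4720/900) = -79.2°

-79.2°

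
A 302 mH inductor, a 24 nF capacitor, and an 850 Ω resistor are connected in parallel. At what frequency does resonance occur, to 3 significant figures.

1.87 kHz

ω₀ = 1/√(LC) = 1/√(0.302 × 2.4e-08) = 11750 rad/s
f₀ = ω₀/(2π) = 1.87 kHz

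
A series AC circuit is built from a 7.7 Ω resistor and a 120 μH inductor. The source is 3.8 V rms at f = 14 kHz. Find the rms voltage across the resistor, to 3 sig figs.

2.24 V

ω = 2πf = 87960 rad/s
X_L = ωL = 10.6 Ω
Z = 7.70 + j10.6 Ω
|Z| = √(7.70² + 10.6²) = 13.1 Ω
I = V/|Z| = 291 mA
V_R = I·|Z_R| = 0.291 × 7.70 = 2.24 V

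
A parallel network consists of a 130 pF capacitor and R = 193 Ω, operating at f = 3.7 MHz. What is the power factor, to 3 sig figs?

ω = 2πf = 2.325e+07 rad/s
X_C = 1/(ωC) = 331 Ω
Parallel: admittances add. Y = 1/R + jωC
Y = (0.00518 + j0.00302) S
|Y| = 0.00600 S → |Z| = 1/|Y| = 167 Ω, ∠Z = −∠Y = -30.3°
cos φ = cos(-30.3°) = 0.864

0.864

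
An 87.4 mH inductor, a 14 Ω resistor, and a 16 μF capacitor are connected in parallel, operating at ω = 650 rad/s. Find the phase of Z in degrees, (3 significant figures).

5.76°

X_L = ωL = 56.8 Ω
X_C = 1/(ωC) = 96.2 Ω
Parallel: admittances add. Y = 1/R + 1/(jωL) + jωC
Y = (0.0714 − j0.00720) S
|Y| = 0.0718 S → |Z| = 1/|Y| = 13.9 Ω, ∠Z = −∠Y = 5.76°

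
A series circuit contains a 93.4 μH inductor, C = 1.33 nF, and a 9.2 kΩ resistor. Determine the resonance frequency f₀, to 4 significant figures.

ω₀ = 1/√(LC) = 1/√(9.34e-05 × 1.33e-09) = 2.837e+06 rad/s
f₀ = ω₀/(2π) = 451.6 kHz

451.6 kHz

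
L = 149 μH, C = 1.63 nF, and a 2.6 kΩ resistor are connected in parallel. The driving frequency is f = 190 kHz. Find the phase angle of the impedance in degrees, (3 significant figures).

84.0°

ω = 2πf = 1.194e+06 rad/s
X_L = ωL = 178 Ω
X_C = 1/(ωC) = 514 Ω
Parallel: admittances add. Y = 1/R + 1/(jωL) + jωC
Y = (0.000385 − j0.00368) S
|Y| = 0.00370 S → |Z| = 1/|Y| = 271 Ω, ∠Z = −∠Y = 84.0°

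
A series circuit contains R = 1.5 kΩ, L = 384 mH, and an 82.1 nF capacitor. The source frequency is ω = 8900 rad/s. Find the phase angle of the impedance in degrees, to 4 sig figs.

X_L = ωL = 3418 Ω
X_C = 1/(ωC) = 1369 Ω
Net reactance X = X_L − X_C = 2049 Ω
Z = 1500 + j2049 Ω
|Z| = √(1500² + 2049²) = 2539 Ω
∠Z = arctan(2049/1500) = 53.79°

53.79°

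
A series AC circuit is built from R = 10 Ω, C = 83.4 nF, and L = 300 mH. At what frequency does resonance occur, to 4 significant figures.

1.006 kHz

ω₀ = 1/√(LC) = 1/√(0.3 × 8.34e-08) = 6322 rad/s
f₀ = ω₀/(2π) = 1.006 kHz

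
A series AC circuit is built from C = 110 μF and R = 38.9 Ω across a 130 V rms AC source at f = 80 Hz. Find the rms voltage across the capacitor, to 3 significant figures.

54.8 V

ω = 2πf = 502.7 rad/s
X_C = 1/(ωC) = 18.1 Ω
Z = 38.9 − j18.1 Ω
|Z| = √(38.9² + 18.1²) = 42.9 Ω
I = V/|Z| = 3.03 A
V_C = I·|Z_C| = 3.03 × 18.1 = 54.8 V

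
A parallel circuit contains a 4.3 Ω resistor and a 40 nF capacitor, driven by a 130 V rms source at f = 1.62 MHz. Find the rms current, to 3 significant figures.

61.0 A

ω = 2πf = 1.018e+07 rad/s
X_C = 1/(ωC) = 2.46 Ω
Parallel: admittances add. Y = 1/R + jωC
Y = (0.233 + j0.407) S
|Y| = 0.469 S → |Z| = 1/|Y| = 2.13 Ω, ∠Z = −∠Y = -60.3°
I = V/|Z| = 130/2.13 = 61.0 A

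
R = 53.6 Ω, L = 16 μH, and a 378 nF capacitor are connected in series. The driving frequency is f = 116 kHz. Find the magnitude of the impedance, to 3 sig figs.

ω = 2πf = 728800 rad/s
X_L = ωL = 11.7 Ω
X_C = 1/(ωC) = 3.63 Ω
Net reactance X = X_L − X_C = 8.03 Ω
Z = 53.6 + j8.03 Ω
|Z| = √(53.6² + 8.03²) = 54.2 Ω

54.2 Ω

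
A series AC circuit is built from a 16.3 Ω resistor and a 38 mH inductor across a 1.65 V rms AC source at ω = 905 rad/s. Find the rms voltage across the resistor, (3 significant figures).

X_L = ωL = 34.4 Ω
Z = 16.3 + j34.4 Ω
|Z| = √(16.3² + 34.4²) = 38.1 Ω
I = V/|Z| = 43.4 mA
V_R = I·|Z_R| = 0.0434 × 16.3 = 0.707 V

0.707 V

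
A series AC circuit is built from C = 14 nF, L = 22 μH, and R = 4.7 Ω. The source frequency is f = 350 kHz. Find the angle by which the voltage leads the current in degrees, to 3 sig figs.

73.5°

ω = 2πf = 2.199e+06 rad/s
X_L = ωL = 48.4 Ω
X_C = 1/(ωC) = 32.5 Ω
Net reactance X = X_L − X_C = 15.9 Ω
Z = 4.70 + j15.9 Ω
|Z| = √(4.70² + 15.9²) = 16.6 Ω
∠Z = arctan(15.9/4.70) = 73.5°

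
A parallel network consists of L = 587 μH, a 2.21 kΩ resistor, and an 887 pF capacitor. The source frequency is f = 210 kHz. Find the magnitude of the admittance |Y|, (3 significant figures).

468 μS

ω = 2πf = 1.319e+06 rad/s
X_L = ωL = 775 Ω
X_C = 1/(ωC) = 854 Ω
Parallel: admittances add. Y = 1/R + 1/(jωL) + jωC
Y = (0.000452 − j0.000121) S
|Y| = 0.000468 S → |Z| = 1/|Y| = 2140 Ω, ∠Z = −∠Y = 14.9°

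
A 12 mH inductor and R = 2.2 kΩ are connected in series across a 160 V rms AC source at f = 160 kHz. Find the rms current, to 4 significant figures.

13.05 mA

ω = 2πf = 1.005e+06 rad/s
X_L = ωL = 12060 Ω
Z = 2200 + j12060 Ω
|Z| = √(2200² + 12060²) = 12260 Ω
I = V/|Z| = 160/12260 = 13.05 mA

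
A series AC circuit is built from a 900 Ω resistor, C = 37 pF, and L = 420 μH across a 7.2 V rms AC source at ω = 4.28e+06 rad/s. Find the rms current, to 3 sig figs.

1.56 mA

X_L = ωL = 1800 Ω
X_C = 1/(ωC) = 6310 Ω
Net reactance X = X_L − X_C = -4520 Ω
Z = 900 − j4520 Ω
|Z| = √(900² + 4520²) = 4610 Ω
I = V/|Z| = 7.2/4610 = 1.56 mA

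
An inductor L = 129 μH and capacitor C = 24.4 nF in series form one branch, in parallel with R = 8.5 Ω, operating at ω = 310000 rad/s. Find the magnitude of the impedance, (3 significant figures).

X_L = ωL = 40.0 Ω
X_C = 1/(ωC) = 132 Ω
Branch 1: Z₁ = R = 8.50 Ω
Branch 2 (series LC): Z₂ = j(X_L − X_C) = −j92.2 Ω
Parallel: Z = Z₁Z₂/(Z₁+Z₂), |Z| = 8.46 Ω, ∠Z = -5.27°

8.46 Ω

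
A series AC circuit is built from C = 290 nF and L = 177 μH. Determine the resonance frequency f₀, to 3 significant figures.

22.2 kHz

ω₀ = 1/√(LC) = 1/√(0.000177 × 2.9e-07) = 139600 rad/s
f₀ = ω₀/(2π) = 22.2 kHz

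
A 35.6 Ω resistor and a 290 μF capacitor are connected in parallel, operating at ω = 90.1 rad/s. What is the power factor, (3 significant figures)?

0.732

X_C = 1/(ωC) = 38.3 Ω
Parallel: admittances add. Y = 1/R + jωC
Y = (0.0281 + j0.0261) S
|Y| = 0.0384 S → |Z| = 1/|Y| = 26.1 Ω, ∠Z = −∠Y = -42.9°
cos φ = cos(-42.9°) = 0.732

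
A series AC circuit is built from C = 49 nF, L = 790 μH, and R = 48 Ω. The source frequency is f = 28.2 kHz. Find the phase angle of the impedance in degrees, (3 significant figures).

27.3°

ω = 2πf = 177200 rad/s
X_L = ωL = 140 Ω
X_C = 1/(ωC) = 115 Ω
Net reactance X = X_L − X_C = 24.8 Ω
Z = 48.0 + j24.8 Ω
|Z| = √(48.0² + 24.8²) = 54.0 Ω
∠Z = arctan(24.8/48.0) = 27.3°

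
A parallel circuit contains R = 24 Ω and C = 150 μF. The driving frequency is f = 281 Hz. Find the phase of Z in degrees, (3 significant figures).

ω = 2πf = 1766 rad/s
X_C = 1/(ωC) = 3.78 Ω
Parallel: admittances add. Y = 1/R + jωC
Y = (0.0417 + j0.265) S
|Y| = 0.268 S → |Z| = 1/|Y| = 3.73 Ω, ∠Z = −∠Y = -81.1°

-81.1°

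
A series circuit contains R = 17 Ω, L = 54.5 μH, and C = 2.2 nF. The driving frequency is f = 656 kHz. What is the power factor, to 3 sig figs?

ω = 2πf = 4.122e+06 rad/s
X_L = ωL = 225 Ω
X_C = 1/(ωC) = 110 Ω
Net reactance X = X_L − X_C = 114 Ω
Z = 17.0 + j114 Ω
|Z| = √(17.0² + 114²) = 116 Ω
∠Z = arctan(114/17.0) = 81.5°
cos φ = cos(81.5°) = 0.147

0.147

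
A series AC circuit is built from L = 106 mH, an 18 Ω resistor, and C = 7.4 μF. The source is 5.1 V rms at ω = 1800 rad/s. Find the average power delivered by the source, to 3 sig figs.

X_L = ωL = 191 Ω
X_C = 1/(ωC) = 75.1 Ω
Net reactance X = X_L − X_C = 116 Ω
Z = 18.0 + j116 Ω
|Z| = √(18.0² + 116²) = 117 Ω
∠Z = arctan(116/18.0) = 81.2°
I = V/|Z| = 43.5 mA
P = VI cos φ = 5.1 × 0.0435 × cos(81.2°) = 34.1 mW

34.1 mW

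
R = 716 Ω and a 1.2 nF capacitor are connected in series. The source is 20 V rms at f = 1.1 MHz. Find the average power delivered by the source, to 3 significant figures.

543 mW

ω = 2πf = 6.912e+06 rad/s
X_C = 1/(ωC) = 121 Ω
Z = 716 − j121 Ω
|Z| = √(716² + 121²) = 726 Ω
∠Z = arctan(-121/716) = -9.56°
I = V/|Z| = 27.5 mA
P = VI cos φ = 20 × 0.0275 × cos(-9.56°) = 543 mW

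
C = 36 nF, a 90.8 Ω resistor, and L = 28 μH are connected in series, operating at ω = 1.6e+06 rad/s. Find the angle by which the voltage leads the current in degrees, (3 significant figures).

16.8°

X_L = ωL = 44.8 Ω
X_C = 1/(ωC) = 17.4 Ω
Net reactance X = X_L − X_C = 27.4 Ω
Z = 90.8 + j27.4 Ω
|Z| = √(90.8² + 27.4²) = 94.9 Ω
∠Z = arctan(27.4/90.8) = 16.8°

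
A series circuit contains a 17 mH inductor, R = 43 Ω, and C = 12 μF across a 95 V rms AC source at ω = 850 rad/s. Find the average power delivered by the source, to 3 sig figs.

X_L = ωL = 14.5 Ω
X_C = 1/(ωC) = 98.0 Ω
Net reactance X = X_L − X_C = -83.6 Ω
Z = 43.0 − j83.6 Ω
|Z| = √(43.0² + 83.6²) = 94.0 Ω
∠Z = arctan(-83.6/43.0) = -62.8°
I = V/|Z| = 1.01 A
P = VI cos φ = 95 × 1.01 × cos(-62.8°) = 43.9 W

43.9 W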